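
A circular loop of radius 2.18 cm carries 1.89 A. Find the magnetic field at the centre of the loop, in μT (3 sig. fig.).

B ≈ 54.5 μT

At the centre of a circular loop the Biot–Savart law gives B = μ₀I/(2R).
B = (4π×10⁻⁷ × 1.89) / (2 × 0.0218) = 5.45×10⁻⁵ T.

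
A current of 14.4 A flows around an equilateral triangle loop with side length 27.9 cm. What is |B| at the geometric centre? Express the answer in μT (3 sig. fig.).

Each side is a finite straight segment at perpendicular distance d = a/(2 tan(π/3)) = 0.08054 m from the centre, with end-angles ±π/3.
One side contributes B₁ = (μ₀I/4πd)·2 sin(π/3) = 3.10×10⁻⁵ T.
All 3 sides add in the same direction: B = 3 × 3.10×10⁻⁵ = 9.29×10⁻⁵ T.

B ≈ 92.9 μT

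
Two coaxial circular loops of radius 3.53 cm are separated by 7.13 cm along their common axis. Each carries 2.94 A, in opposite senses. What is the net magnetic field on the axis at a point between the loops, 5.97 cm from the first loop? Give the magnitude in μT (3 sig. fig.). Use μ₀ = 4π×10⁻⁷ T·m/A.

B ≈ 38.0 μT

Each loop contributes B = μ₀IR²/[2(R²+z²)^(3/2)] on the axis, with z measured from that loop.
Loop 1 (z = 0.0597 m): B₁ = 6.90×10⁻⁶ T. Loop 2 (z = 0.0116 m): B₂ = 4.49×10⁻⁵ T.
The fields oppose: B = |B₁ − B₂| = 3.80×10⁻⁵ T.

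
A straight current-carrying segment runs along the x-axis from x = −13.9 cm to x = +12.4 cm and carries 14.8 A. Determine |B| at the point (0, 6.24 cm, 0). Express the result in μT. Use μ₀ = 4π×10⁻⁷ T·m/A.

For a finite straight segment, B = (μ₀I/4πd)(sinθ₁ + sinθ₂), where θ₁, θ₂ are the angles from the perpendicular to each end.
The perpendicular distance is d = 0.0624 m; the end-offsets along the wire are a = 0.139 m and b = 0.124 m.
sinθ₁ = 0.139/√(0.139²+0.0624²) = 0.9123; sinθ₂ = 0.124/√(0.124²+0.0624²) = 0.8933.
B = (4π×10⁻⁷ × 14.8) / (4π × 0.0624) × (0.9123 + 0.8933) = 4.28×10⁻⁵ T.

B ≈ 42.8 μT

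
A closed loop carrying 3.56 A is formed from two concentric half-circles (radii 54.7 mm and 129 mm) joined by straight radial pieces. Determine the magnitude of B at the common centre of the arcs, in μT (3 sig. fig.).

The radial connectors point toward the centre, so dl × r̂ = 0 and they contribute nothing.
Each semicircle gives μ₀I/(4R): inner arc 2.04×10⁻⁵ T, outer arc 8.67×10⁻⁶ T.
The two arcs carry current in opposite angular senses, so their fields oppose: B = |2.04×10⁻⁵ − 8.67×10⁻⁶| = 1.18×10⁻⁵ T.

B ≈ 11.8 μT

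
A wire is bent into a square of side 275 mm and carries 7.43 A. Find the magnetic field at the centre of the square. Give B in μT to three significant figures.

Each side is a finite straight segment at perpendicular distance d = a/(2 tan(π/4)) = 0.1375 m from the centre, with end-angles ±π/4.
One side contributes B₁ = (μ₀I/4πd)·2 sin(π/4) = 7.64×10⁻⁶ T.
All 4 sides add in the same direction: B = 4 × 7.64×10⁻⁶ = 3.06×10⁻⁵ T.

B ≈ 30.6 μT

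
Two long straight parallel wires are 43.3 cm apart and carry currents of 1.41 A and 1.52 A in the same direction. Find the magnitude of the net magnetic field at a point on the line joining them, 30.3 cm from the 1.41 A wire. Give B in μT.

Each long wire gives B = μ₀I/(2πd). Distances are d₁ = 0.303 m and d₂ = 0.13 m.
B₁ = 9.31×10⁻⁷ T, B₂ = 2.34×10⁻⁶ T.
Between parallel currents the two contributions point in opposite directions, so they subtract. B = |B₁ − B₂| = |9.31×10⁻⁷ − 2.34×10⁻⁶| = 1.41×10⁻⁶ T.

B ≈ 1.41 μT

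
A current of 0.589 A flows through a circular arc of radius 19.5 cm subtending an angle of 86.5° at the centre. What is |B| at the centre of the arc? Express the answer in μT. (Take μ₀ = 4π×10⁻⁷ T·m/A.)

B ≈ 0.456 μT

The Biot–Savart field of a circular arc at its centre is B = μ₀Iφ/(4πR), with φ = 1.51 rad.
B = (4π×10⁻⁷ × 0.589 × 1.51) / (4π × 0.195) = 4.56×10⁻⁷ T.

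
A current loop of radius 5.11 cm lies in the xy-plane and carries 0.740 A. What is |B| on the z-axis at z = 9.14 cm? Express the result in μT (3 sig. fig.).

On the axis of a circular loop, B = μ₀IR² / [2(R²+z²)^(3/2)].
R² + z² = (0.0511)² + (0.0914)² = 0.01097 m², and (R²+z²)^(3/2) = 1.15×10⁻³ m³.
B = (4π×10⁻⁷ × 0.740 × 0.002611) / (2 × 1.15×10⁻³) = 1.06×10⁻⁶ T.

B ≈ 1.06 μT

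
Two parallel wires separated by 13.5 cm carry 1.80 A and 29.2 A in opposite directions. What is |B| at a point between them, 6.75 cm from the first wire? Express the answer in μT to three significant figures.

Each long wire gives B = μ₀I/(2πd). Distances are d₁ = 0.0675 m and d₂ = 0.0675 m.
B₁ = 5.33×10⁻⁶ T, B₂ = 8.65×10⁻⁵ T.
Between antiparallel currents both contributions point the same way, so they add. B = B₁ + B₂ = 5.33×10⁻⁶ + 8.65×10⁻⁵ = 9.19×10⁻⁵ T.

B ≈ 91.9 μT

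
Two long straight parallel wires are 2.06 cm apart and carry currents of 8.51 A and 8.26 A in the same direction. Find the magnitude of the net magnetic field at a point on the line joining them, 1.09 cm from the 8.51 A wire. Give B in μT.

B ≈ 14.2 μT

Each long wire gives B = μ₀I/(2πd). Distances are d₁ = 0.0109 m and d₂ = 0.0097 m.
B₁ = 1.56×10⁻⁴ T, B₂ = 1.70×10⁻⁴ T.
Between parallel currents the two contributions point in opposite directions, so they subtract. B = |B₁ − B₂| = |1.56×10⁻⁴ − 1.70×10⁻⁴| = 1.42×10⁻⁵ T.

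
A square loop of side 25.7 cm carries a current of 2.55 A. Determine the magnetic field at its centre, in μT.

B ≈ 11.2 μT

Each side is a finite straight segment at perpendicular distance d = a/(2 tan(π/4)) = 0.1285 m from the centre, with end-angles ±π/4.
One side contributes B₁ = (μ₀I/4πd)·2 sin(π/4) = 2.81×10⁻⁶ T.
All 4 sides add in the same direction: B = 4 × 2.81×10⁻⁶ = 1.12×10⁻⁵ T.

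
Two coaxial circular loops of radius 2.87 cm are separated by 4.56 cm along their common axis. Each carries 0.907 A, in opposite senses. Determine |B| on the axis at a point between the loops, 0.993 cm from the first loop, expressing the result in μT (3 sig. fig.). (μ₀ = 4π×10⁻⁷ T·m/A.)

B ≈ 11.9 μT

Each loop contributes B = μ₀IR²/[2(R²+z²)^(3/2)] on the axis, with z measured from that loop.
Loop 1 (z = 0.00993 m): B₁ = 1.68×10⁻⁵ T. Loop 2 (z = 0.03567 m): B₂ = 4.89×10⁻⁶ T.
The fields oppose: B = |B₁ − B₂| = 1.19×10⁻⁵ T.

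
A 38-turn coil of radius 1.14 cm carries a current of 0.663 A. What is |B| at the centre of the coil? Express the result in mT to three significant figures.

B ≈ 1.39 mT

For an N-turn flat coil, B = Nμ₀I/(2R) with R = 0.0114 m.
B = 38 × 3.65×10⁻⁵ T = 1.39×10⁻³ T.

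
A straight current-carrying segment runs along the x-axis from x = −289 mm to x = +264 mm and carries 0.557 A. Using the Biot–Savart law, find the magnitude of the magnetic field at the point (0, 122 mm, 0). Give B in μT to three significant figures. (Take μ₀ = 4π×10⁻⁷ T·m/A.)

For a finite straight segment, B = (μ₀I/4πd)(sinθ₁ + sinθ₂), where θ₁, θ₂ are the angles from the perpendicular to each end.
The perpendicular distance is d = 0.122 m; the end-offsets along the wire are a = 0.289 m and b = 0.264 m.
sinθ₁ = 0.289/√(0.289²+0.122²) = 0.9213; sinθ₂ = 0.264/√(0.264²+0.122²) = 0.9078.
B = (4π×10⁻⁷ × 0.557) / (4π × 0.122) × (0.9213 + 0.9078) = 8.35×10⁻⁷ T.

B ≈ 0.835 μT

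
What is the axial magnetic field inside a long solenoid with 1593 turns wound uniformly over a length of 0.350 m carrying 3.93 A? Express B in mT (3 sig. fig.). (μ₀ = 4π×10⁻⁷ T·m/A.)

Inside a long solenoid, B = μ₀nI with n = 4551 turns/m.
B = 4π×10⁻⁷ × 4551 × 3.93 = 2.25×10⁻² T.

B ≈ 22.5 mT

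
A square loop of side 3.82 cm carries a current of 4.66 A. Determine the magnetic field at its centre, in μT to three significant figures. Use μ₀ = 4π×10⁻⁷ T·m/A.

B ≈ 138 μT

Each side is a finite straight segment at perpendicular distance d = a/(2 tan(π/4)) = 0.0191 m from the centre, with end-angles ±π/4.
One side contributes B₁ = (μ₀I/4πd)·2 sin(π/4) = 3.45×10⁻⁵ T.
All 4 sides add in the same direction: B = 4 × 3.45×10⁻⁵ = 1.38×10⁻⁴ T.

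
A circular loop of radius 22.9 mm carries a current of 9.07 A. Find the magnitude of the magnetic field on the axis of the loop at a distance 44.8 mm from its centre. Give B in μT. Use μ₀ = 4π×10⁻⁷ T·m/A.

B ≈ 23.5 μT

On the axis of a circular loop, B = μ₀IR² / [2(R²+z²)^(3/2)].
R² + z² = (0.0229)² + (0.0448)² = 0.002531 m², and (R²+z²)^(3/2) = 1.27×10⁻⁴ m³.
B = (4π×10⁻⁷ × 9.07 × 0.0005244) / (2 × 1.27×10⁻⁴) = 2.35×10⁻⁵ T.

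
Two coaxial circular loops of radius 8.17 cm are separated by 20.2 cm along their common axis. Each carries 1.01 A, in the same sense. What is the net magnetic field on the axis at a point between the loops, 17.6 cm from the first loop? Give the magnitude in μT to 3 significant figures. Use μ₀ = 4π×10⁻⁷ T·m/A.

B ≈ 7.30 μT

Each loop contributes B = μ₀IR²/[2(R²+z²)^(3/2)] on the axis, with z measured from that loop.
Loop 1 (z = 0.176 m): B₁ = 5.80×10⁻⁷ T. Loop 2 (z = 0.026 m): B₂ = 6.72×10⁻⁶ T.
The fields add: B = B₁ + B₂ = 7.30×10⁻⁶ T.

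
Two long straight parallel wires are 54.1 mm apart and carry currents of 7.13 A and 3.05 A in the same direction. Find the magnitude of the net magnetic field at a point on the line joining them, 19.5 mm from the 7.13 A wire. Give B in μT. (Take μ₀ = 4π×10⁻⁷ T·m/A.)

Each long wire gives B = μ₀I/(2πd). Distances are d₁ = 0.0195 m and d₂ = 0.0346 m.
B₁ = 7.31×10⁻⁵ T, B₂ = 1.76×10⁻⁵ T.
Between parallel currents the two contributions point in opposite directions, so they subtract. B = |B₁ − B₂| = |7.31×10⁻⁵ − 1.76×10⁻⁵| = 5.55×10⁻⁵ T.

B ≈ 55.5 μT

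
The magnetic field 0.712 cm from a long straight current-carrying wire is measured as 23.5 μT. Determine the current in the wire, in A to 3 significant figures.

For a long straight wire B = μ₀I/(2πd), so I = 2πdB/μ₀.
I = 2π × 0.00712 × 2.35×10⁻⁵ / (4π×10⁻⁷) = 0.837 A.

I ≈ 0.837 A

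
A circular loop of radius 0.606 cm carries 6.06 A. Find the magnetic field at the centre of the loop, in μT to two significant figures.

At the centre of a circular loop the Biot–Savart law gives B = μ₀I/(2R).
B = (4π×10⁻⁷ × 6.06) / (2 × 0.00606) = 6.28×10⁻⁴ T.

B ≈ 630 μT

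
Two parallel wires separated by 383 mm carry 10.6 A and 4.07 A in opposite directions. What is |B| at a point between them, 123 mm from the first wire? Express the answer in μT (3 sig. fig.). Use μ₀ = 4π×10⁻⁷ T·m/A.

Each long wire gives B = μ₀I/(2πd). Distances are d₁ = 0.123 m and d₂ = 0.26 m.
B₁ = 1.72×10⁻⁵ T, B₂ = 3.13×10⁻⁶ T.
Between antiparallel currents both contributions point the same way, so they add. B = B₁ + B₂ = 1.72×10⁻⁵ + 3.13×10⁻⁶ = 2.04×10⁻⁵ T.

B ≈ 20.4 μT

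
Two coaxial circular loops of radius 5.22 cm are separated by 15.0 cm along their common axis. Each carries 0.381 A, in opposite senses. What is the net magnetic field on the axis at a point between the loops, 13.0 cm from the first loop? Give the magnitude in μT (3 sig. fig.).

B ≈ 3.50 μT

Each loop contributes B = μ₀IR²/[2(R²+z²)^(3/2)] on the axis, with z measured from that loop.
Loop 1 (z = 0.13 m): B₁ = 2.37×10⁻⁷ T. Loop 2 (z = 0.02 m): B₂ = 3.73×10⁻⁶ T.
The fields oppose: B = |B₁ − B₂| = 3.50×10⁻⁶ T.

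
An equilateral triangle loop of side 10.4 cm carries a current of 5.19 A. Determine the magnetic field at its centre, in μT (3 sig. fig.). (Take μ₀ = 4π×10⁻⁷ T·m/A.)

Each side is a finite straight segment at perpendicular distance d = a/(2 tan(π/3)) = 0.03002 m from the centre, with end-angles ±π/3.
One side contributes B₁ = (μ₀I/4πd)·2 sin(π/3) = 2.99×10⁻⁵ T.
All 3 sides add in the same direction: B = 3 × 2.99×10⁻⁵ = 8.98×10⁻⁵ T.

B ≈ 89.8 μT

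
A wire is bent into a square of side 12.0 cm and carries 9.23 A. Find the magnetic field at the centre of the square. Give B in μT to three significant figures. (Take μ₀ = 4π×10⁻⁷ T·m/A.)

Each side is a finite straight segment at perpendicular distance d = a/(2 tan(π/4)) = 0.06 m from the centre, with end-angles ±π/4.
One side contributes B₁ = (μ₀I/4πd)·2 sin(π/4) = 2.18×10⁻⁵ T.
All 4 sides add in the same direction: B = 4 × 2.18×10⁻⁵ = 8.70×10⁻⁵ T.

B ≈ 87.0 μT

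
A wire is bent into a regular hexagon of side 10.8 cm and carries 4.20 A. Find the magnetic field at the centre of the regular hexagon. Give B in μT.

Each side is a finite straight segment at perpendicular distance d = a/(2 tan(π/6)) = 0.09353 m from the centre, with end-angles ±π/6.
One side contributes B₁ = (μ₀I/4πd)·2 sin(π/6) = 4.49×10⁻⁶ T.
All 6 sides add in the same direction: B = 6 × 4.49×10⁻⁶ = 2.69×10⁻⁵ T.

B ≈ 26.9 μT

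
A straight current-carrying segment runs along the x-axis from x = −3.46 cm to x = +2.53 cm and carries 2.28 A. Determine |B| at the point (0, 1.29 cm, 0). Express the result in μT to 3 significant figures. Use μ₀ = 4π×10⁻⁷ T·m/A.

For a finite straight segment, B = (μ₀I/4πd)(sinθ₁ + sinθ₂), where θ₁, θ₂ are the angles from the perpendicular to each end.
The perpendicular distance is d = 0.0129 m; the end-offsets along the wire are a = 0.0346 m and b = 0.0253 m.
sinθ₁ = 0.0346/√(0.0346²+0.0129²) = 0.9370; sinθ₂ = 0.0253/√(0.0253²+0.0129²) = 0.8909.
B = (4π×10⁻⁷ × 2.28) / (4π × 0.0129) × (0.9370 + 0.8909) = 3.23×10⁻⁵ T.

B ≈ 32.3 μT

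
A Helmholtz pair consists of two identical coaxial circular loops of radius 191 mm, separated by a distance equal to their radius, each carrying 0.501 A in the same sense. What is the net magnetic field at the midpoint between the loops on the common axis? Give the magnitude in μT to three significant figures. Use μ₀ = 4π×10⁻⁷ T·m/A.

Each loop contributes B = μ₀IR²/[2(R²+z²)^(3/2)] on the axis, with z measured from that loop.
Loop 1 (z = 0.0955 m): B₁ = 1.18×10⁻⁶ T. Loop 2 (z = 0.0955 m): B₂ = 1.18×10⁻⁶ T.
The fields add: B = B₁ + B₂ = 2.36×10⁻⁶ T.

B ≈ 2.36 μT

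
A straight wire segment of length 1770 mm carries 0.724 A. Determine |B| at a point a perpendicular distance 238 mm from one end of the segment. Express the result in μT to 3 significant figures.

For a finite straight segment, B = (μ₀I/4πd)(sinθ₁ + sinθ₂), where θ₁, θ₂ are the angles from the perpendicular to each end.
The perpendicular foot is at one end, so the two end-offsets along the wire are 0 and L = 1.77 m.
sinθ₁ = 0/√(0²+0.238²) = 0.0000; sinθ₂ = 1.77/√(1.77²+0.238²) = 0.9911.
B = (4π×10⁻⁷ × 0.724) / (4π × 0.238) × (0.0000 + 0.9911) = 3.01×10⁻⁷ T.

B ≈ 0.301 μT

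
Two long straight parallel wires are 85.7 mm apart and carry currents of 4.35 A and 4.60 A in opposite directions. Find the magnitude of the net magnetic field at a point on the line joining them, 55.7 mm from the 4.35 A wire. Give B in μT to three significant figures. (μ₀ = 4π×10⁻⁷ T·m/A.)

B ≈ 46.3 μT

Each long wire gives B = μ₀I/(2πd). Distances are d₁ = 0.0557 m and d₂ = 0.03 m.
B₁ = 1.56×10⁻⁵ T, B₂ = 3.07×10⁻⁵ T.
Between antiparallel currents both contributions point the same way, so they add. B = B₁ + B₂ = 1.56×10⁻⁵ + 3.07×10⁻⁵ = 4.63×10⁻⁵ T.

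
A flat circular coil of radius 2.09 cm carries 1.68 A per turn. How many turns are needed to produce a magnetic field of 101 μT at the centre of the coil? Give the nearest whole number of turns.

N = 2

For an N-turn coil, B = Nμ₀I/(2R). A single turn gives B₁ = 5.05×10⁻⁵ T with R = 0.0209 m.
N = B/B₁ = 1.01×10⁻⁴ / 5.05×10⁻⁵ = 2.00.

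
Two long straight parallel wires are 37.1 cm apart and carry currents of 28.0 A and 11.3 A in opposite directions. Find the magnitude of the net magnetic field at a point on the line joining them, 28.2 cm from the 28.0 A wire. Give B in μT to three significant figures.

B ≈ 45.3 μT

Each long wire gives B = μ₀I/(2πd). Distances are d₁ = 0.282 m and d₂ = 0.089 m.
B₁ = 1.99×10⁻⁵ T, B₂ = 2.54×10⁻⁵ T.
Between antiparallel currents both contributions point the same way, so they add. B = B₁ + B₂ = 1.99×10⁻⁵ + 2.54×10⁻⁵ = 4.53×10⁻⁵ T.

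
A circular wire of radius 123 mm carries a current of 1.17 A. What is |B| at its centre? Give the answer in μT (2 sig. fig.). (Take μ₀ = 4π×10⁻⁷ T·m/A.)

At the centre of a circular loop the Biot–Savart law gives B = μ₀I/(2R).
B = (4π×10⁻⁷ × 1.17) / (2 × 0.123) = 5.98×10⁻⁶ T.

B ≈ 6.0 μT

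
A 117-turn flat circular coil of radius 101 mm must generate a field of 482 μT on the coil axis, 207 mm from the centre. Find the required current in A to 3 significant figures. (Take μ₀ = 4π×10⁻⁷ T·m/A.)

I ≈ 7.85 A

For an N-turn coil, B = Nμ₀IR²/[2(R²+z²)^(3/2)] with R = 0.101 m, z = 0.207 m, so I = 2B(R²+z²)^(3/2)/(Nμ₀R²) = 2 × 4.82×10⁻⁴ × 1.22×10⁻² / (117 × 4π×10⁻⁷ × 0.0102) = 7.85 A.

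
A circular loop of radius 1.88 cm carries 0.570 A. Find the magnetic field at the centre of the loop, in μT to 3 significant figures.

B ≈ 19.1 μT

At the centre of a circular loop the Biot–Savart law gives B = μ₀I/(2R).
B = (4π×10⁻⁷ × 0.570) / (2 × 0.0188) = 1.91×10⁻⁵ T.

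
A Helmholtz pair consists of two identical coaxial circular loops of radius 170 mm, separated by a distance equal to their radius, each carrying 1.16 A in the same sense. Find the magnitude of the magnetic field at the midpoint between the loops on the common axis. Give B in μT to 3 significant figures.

Each loop contributes B = μ₀IR²/[2(R²+z²)^(3/2)] on the axis, with z measured from that loop.
Loop 1 (z = 0.085 m): B₁ = 3.07×10⁻⁶ T. Loop 2 (z = 0.085 m): B₂ = 3.07×10⁻⁶ T.
The fields add: B = B₁ + B₂ = 6.14×10⁻⁶ T.

B ≈ 6.14 μT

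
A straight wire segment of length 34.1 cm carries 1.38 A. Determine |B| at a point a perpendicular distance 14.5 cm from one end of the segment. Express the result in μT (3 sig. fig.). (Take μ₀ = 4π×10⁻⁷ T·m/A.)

B ≈ 0.876 μT

For a finite straight segment, B = (μ₀I/4πd)(sinθ₁ + sinθ₂), where θ₁, θ₂ are the angles from the perpendicular to each end.
The perpendicular foot is at one end, so the two end-offsets along the wire are 0 and L = 0.341 m.
sinθ₁ = 0/√(0²+0.145²) = 0.0000; sinθ₂ = 0.341/√(0.341²+0.145²) = 0.9203.
B = (4π×10⁻⁷ × 1.38) / (4π × 0.145) × (0.0000 + 0.9203) = 8.76×10⁻⁷ T.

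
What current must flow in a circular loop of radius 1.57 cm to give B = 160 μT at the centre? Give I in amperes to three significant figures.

At the centre of a circular loop B = μ₀I/(2R), so I = 2RB/μ₀.
With R = 0.0157 m, I = 2 × 0.0157 × 1.60×10⁻⁴ / (4π×10⁻⁷) = 4.00 A.

I ≈ 4.00 A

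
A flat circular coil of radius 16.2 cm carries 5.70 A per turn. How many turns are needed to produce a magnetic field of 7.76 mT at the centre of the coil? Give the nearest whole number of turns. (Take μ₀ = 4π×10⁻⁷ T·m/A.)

For an N-turn coil, B = Nμ₀I/(2R). A single turn gives B₁ = 2.21×10⁻⁵ T with R = 0.162 m.
N = B/B₁ = 7.76×10⁻³ / 2.21×10⁻⁵ = 351.01.

N = 351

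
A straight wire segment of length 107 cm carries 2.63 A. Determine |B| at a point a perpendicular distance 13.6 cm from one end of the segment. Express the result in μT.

B ≈ 1.92 μT

For a finite straight segment, B = (μ₀I/4πd)(sinθ₁ + sinθ₂), where θ₁, θ₂ are the angles from the perpendicular to each end.
The perpendicular foot is at one end, so the two end-offsets along the wire are 0 and L = 1.07 m.
sinθ₁ = 0/√(0²+0.136²) = 0.0000; sinθ₂ = 1.07/√(1.07²+0.136²) = 0.9920.
B = (4π×10⁻⁷ × 2.63) / (4π × 0.136) × (0.0000 + 0.9920) = 1.92×10⁻⁶ T.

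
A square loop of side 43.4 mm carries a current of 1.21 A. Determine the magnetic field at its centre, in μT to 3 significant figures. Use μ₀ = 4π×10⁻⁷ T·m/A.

Each side is a finite straight segment at perpendicular distance d = a/(2 tan(π/4)) = 0.0217 m from the centre, with end-angles ±π/4.
One side contributes B₁ = (μ₀I/4πd)·2 sin(π/4) = 7.89×10⁻⁶ T.
All 4 sides add in the same direction: B = 4 × 7.89×10⁻⁶ = 3.15×10⁻⁵ T.

B ≈ 31.5 μT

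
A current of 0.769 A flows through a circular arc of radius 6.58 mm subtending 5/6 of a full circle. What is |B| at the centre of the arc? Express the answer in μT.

The Biot–Savart field of a circular arc at its centre is B = μ₀Iφ/(4πR), with φ = 5.236 rad.
B = (4π×10⁻⁷ × 0.769 × 5.236) / (4π × 0.00658) = 6.12×10⁻⁵ T.

B ≈ 61.2 μT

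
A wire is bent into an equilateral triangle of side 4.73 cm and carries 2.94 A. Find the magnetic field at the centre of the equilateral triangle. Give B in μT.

B ≈ 112 μT

Each side is a finite straight segment at perpendicular distance d = a/(2 tan(π/3)) = 0.01365 m from the centre, with end-angles ±π/3.
One side contributes B₁ = (μ₀I/4πd)·2 sin(π/3) = 3.73×10⁻⁵ T.
All 3 sides add in the same direction: B = 3 × 3.73×10⁻⁵ = 1.12×10⁻⁴ T.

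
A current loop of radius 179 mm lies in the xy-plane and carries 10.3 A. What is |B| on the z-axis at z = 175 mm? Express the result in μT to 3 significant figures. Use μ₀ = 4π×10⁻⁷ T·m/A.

B ≈ 13.2 μT

On the axis of a circular loop, B = μ₀IR² / [2(R²+z²)^(3/2)].
R² + z² = (0.179)² + (0.175)² = 0.06267 m², and (R²+z²)^(3/2) = 1.57×10⁻² m³.
B = (4π×10⁻⁷ × 10.3 × 0.03204) / (2 × 1.57×10⁻²) = 1.32×10⁻⁵ T.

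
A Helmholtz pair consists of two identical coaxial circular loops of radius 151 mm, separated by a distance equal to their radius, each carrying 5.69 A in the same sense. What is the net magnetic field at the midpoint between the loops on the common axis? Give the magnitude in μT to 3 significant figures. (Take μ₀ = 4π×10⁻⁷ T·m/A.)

B ≈ 33.9 μT

Each loop contributes B = μ₀IR²/[2(R²+z²)^(3/2)] on the axis, with z measured from that loop.
Loop 1 (z = 0.0755 m): B₁ = 1.69×10⁻⁵ T. Loop 2 (z = 0.0755 m): B₂ = 1.69×10⁻⁵ T.
The fields add: B = B₁ + B₂ = 3.39×10⁻⁵ T.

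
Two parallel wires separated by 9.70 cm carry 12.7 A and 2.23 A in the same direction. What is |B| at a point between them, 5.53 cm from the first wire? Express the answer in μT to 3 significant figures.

B ≈ 35.2 μT

Each long wire gives B = μ₀I/(2πd). Distances are d₁ = 0.0553 m and d₂ = 0.0417 m.
B₁ = 4.59×10⁻⁵ T, B₂ = 1.07×10⁻⁵ T.
Between parallel currents the two contributions point in opposite directions, so they subtract. B = |B₁ − B₂| = |4.59×10⁻⁵ − 1.07×10⁻⁵| = 3.52×10⁻⁵ T.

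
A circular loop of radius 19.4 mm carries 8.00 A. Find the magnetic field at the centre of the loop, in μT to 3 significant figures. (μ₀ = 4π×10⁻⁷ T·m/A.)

B ≈ 259 μT

At the centre of a circular loop the Biot–Savart law gives B = μ₀I/(2R).
B = (4π×10⁻⁷ × 8.00) / (2 × 0.0194) = 2.59×10⁻⁴ T.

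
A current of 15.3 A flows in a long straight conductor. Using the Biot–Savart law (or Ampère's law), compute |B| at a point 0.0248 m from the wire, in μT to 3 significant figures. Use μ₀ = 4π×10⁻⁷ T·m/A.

B ≈ 123 μT

For an infinitely long straight wire, B = μ₀I/(2πd).
B = (4π×10⁻⁷ × 15.3) / (2π × 0.0248) = 1.23×10⁻⁴ T.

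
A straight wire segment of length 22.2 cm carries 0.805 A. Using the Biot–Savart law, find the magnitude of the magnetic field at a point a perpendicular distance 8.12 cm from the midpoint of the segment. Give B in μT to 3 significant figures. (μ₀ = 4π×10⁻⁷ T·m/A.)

B ≈ 1.60 μT

For a finite straight segment, B = (μ₀I/4πd)(sinθ₁ + sinθ₂), where θ₁, θ₂ are the angles from the perpendicular to each end.
The perpendicular from the point meets the wire at its midpoint, so each end is L/2 = 0.111 m away along the wire.
sinθ₁ = 0.111/√(0.111²+0.0812²) = 0.8071; sinθ₂ = 0.111/√(0.111²+0.0812²) = 0.8071.
B = (4π×10⁻⁷ × 0.805) / (4π × 0.0812) × (0.8071 + 0.8071) = 1.60×10⁻⁶ T.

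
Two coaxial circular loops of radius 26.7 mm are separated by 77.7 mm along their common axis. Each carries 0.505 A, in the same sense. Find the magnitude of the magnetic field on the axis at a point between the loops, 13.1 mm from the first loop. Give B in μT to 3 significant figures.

B ≈ 9.26 μT

Each loop contributes B = μ₀IR²/[2(R²+z²)^(3/2)] on the axis, with z measured from that loop.
Loop 1 (z = 0.0131 m): B₁ = 8.60×10⁻⁶ T. Loop 2 (z = 0.0646 m): B₂ = 6.62×10⁻⁷ T.
The fields add: B = B₁ + B₂ = 9.26×10⁻⁶ T.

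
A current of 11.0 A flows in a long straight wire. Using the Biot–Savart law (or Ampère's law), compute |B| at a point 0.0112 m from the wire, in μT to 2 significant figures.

B ≈ 200 μT

For an infinitely long straight wire, B = μ₀I/(2πd).
B = (4π×10⁻⁷ × 11.0) / (2π × 0.0112) = 1.96×10⁻⁴ T.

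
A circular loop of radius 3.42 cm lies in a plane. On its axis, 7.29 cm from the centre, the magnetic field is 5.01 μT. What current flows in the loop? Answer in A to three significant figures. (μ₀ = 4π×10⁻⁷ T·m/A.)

On the axis of a loop, B = μ₀IR²/[2(R²+z²)^(3/2)], so I = 2B(R²+z²)^(3/2)/(μ₀R²).
R² + z² = 0.00117 + 0.005314 = 0.006484 m²; raised to 3/2 gives 5.22×10⁻⁴ m³.
I = 2 × 5.01×10⁻⁶ × 5.22×10⁻⁴ / (1.26×10⁻⁶ × 0.00117) = 3.56 A.

I ≈ 3.56 A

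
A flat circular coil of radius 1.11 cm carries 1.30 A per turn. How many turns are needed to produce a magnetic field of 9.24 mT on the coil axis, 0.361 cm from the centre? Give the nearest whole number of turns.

For an N-turn coil, B = Nμ₀IR²/[2(R²+z²)^(3/2)]. A single turn gives B₁ = 6.33×10⁻⁵ T with R = 0.0111 m, z = 0.00361 m.
N = B/B₁ = 9.24×10⁻³ / 6.33×10⁻⁵ = 146.01.

N = 146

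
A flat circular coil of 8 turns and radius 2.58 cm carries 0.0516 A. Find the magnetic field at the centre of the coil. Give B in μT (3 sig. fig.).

For an N-turn flat coil, B = Nμ₀I/(2R) with R = 0.0258 m.
B = 8 × 1.26×10⁻⁶ T = 1.01×10⁻⁵ T.

B ≈ 10.1 μT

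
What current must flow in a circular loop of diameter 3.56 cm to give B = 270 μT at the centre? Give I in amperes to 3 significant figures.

I ≈ 7.65 A

At the centre of a circular loop B = μ₀I/(2R), so I = 2RB/μ₀.
With R = 0.0178 m, I = 2 × 0.0178 × 2.70×10⁻⁴ / (4π×10⁻⁷) = 7.65 A.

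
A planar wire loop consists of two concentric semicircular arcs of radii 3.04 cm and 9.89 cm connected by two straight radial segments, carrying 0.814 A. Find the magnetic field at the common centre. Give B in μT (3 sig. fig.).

The radial connectors point toward the centre, so dl × r̂ = 0 and they contribute nothing.
Each semicircle gives μ₀I/(4R): inner arc 8.41×10⁻⁶ T, outer arc 2.59×10⁻⁶ T.
The two arcs carry current in opposite angular senses, so their fields oppose: B = |8.41×10⁻⁶ − 2.59×10⁻⁶| = 5.83×10⁻⁶ T.

B ≈ 5.83 μT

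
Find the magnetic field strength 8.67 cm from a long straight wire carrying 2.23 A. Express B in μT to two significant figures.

B ≈ 5.1 μT

For an infinitely long straight wire, B = μ₀I/(2πd).
B = (4π×10⁻⁷ × 2.23) / (2π × 0.0867) = 5.14×10⁻⁶ T.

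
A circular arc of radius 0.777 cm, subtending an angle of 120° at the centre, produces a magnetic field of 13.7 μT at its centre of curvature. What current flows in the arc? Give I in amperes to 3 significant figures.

For a circular arc, B = μ₀Iφ/(4πR) with φ in radians; here φ = 2.094 rad.
So I = 4πRB/(μ₀φ) = 4π × 0.00777 × 1.37×10⁻⁵ / (4π×10⁻⁷ × 2.094) = 0.508 A.

I ≈ 0.508 A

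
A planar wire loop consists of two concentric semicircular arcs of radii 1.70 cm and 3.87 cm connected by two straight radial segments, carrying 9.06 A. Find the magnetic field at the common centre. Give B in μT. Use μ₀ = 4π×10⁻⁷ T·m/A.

The radial connectors point toward the centre, so dl × r̂ = 0 and they contribute nothing.
Each semicircle gives μ₀I/(4R): inner arc 1.67×10⁻⁴ T, outer arc 7.35×10⁻⁵ T.
The two arcs carry current in opposite angular senses, so their fields oppose: B = |1.67×10⁻⁴ − 7.35×10⁻⁵| = 9.39×10⁻⁵ T.

B ≈ 93.9 μT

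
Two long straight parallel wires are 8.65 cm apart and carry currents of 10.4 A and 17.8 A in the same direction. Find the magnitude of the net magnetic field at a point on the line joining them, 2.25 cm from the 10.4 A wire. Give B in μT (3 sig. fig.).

Each long wire gives B = μ₀I/(2πd). Distances are d₁ = 0.0225 m and d₂ = 0.064 m.
B₁ = 9.24×10⁻⁵ T, B₂ = 5.56×10⁻⁵ T.
Between parallel currents the two contributions point in opposite directions, so they subtract. B = |B₁ − B₂| = |9.24×10⁻⁵ − 5.56×10⁻⁵| = 3.68×10⁻⁵ T.

B ≈ 36.8 μT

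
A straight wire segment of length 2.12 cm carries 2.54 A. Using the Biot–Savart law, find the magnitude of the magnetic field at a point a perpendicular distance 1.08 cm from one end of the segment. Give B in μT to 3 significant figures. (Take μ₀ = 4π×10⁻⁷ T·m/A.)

For a finite straight segment, B = (μ₀I/4πd)(sinθ₁ + sinθ₂), where θ₁, θ₂ are the angles from the perpendicular to each end.
The perpendicular foot is at one end, so the two end-offsets along the wire are 0 and L = 0.0212 m.
sinθ₁ = 0/√(0²+0.0108²) = 0.0000; sinθ₂ = 0.0212/√(0.0212²+0.0108²) = 0.8910.
B = (4π×10⁻⁷ × 2.54) / (4π × 0.0108) × (0.0000 + 0.8910) = 2.10×10⁻⁵ T.

B ≈ 21.0 μT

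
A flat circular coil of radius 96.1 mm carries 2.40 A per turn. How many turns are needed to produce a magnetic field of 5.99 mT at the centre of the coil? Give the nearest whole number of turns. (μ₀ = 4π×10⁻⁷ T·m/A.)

N = 382

For an N-turn coil, B = Nμ₀I/(2R). A single turn gives B₁ = 1.57×10⁻⁵ T with R = 0.0961 m.
N = B/B₁ = 5.99×10⁻³ / 1.57×10⁻⁵ = 381.73.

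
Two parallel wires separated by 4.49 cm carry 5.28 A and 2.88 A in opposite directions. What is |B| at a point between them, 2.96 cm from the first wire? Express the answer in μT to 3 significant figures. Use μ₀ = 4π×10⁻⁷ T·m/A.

Each long wire gives B = μ₀I/(2πd). Distances are d₁ = 0.0296 m and d₂ = 0.0153 m.
B₁ = 3.57×10⁻⁵ T, B₂ = 3.76×10⁻⁵ T.
Between antiparallel currents both contributions point the same way, so they add. B = B₁ + B₂ = 3.57×10⁻⁵ + 3.76×10⁻⁵ = 7.33×10⁻⁵ T.

B ≈ 73.3 μT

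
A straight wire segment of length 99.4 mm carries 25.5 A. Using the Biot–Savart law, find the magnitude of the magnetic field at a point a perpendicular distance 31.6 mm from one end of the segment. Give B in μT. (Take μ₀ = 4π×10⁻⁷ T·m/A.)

B ≈ 76.9 μT

For a finite straight segment, B = (μ₀I/4πd)(sinθ₁ + sinθ₂), where θ₁, θ₂ are the angles from the perpendicular to each end.
The perpendicular foot is at one end, so the two end-offsets along the wire are 0 and L = 0.0994 m.
sinθ₁ = 0/√(0²+0.0316²) = 0.0000; sinθ₂ = 0.0994/√(0.0994²+0.0316²) = 0.9530.
B = (4π×10⁻⁷ × 25.5) / (4π × 0.0316) × (0.0000 + 0.9530) = 7.69×10⁻⁵ T.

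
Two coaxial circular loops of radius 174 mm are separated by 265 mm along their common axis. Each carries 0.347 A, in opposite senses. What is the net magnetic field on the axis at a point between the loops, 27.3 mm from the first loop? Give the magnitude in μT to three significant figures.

B ≈ 0.950 μT

Each loop contributes B = μ₀IR²/[2(R²+z²)^(3/2)] on the axis, with z measured from that loop.
Loop 1 (z = 0.0273 m): B₁ = 1.21×10⁻⁶ T. Loop 2 (z = 0.2377 m): B₂ = 2.58×10⁻⁷ T.
The fields oppose: B = |B₁ − B₂| = 9.50×10⁻⁷ T.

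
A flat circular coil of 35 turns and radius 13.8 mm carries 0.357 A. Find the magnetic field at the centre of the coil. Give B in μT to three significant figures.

For an N-turn flat coil, B = Nμ₀I/(2R) with R = 0.0138 m.
B = 35 × 1.63×10⁻⁵ T = 5.69×10⁻⁴ T.

B ≈ 569 μT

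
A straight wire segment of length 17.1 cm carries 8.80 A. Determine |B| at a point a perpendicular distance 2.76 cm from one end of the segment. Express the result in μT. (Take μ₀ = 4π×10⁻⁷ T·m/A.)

For a finite straight segment, B = (μ₀I/4πd)(sinθ₁ + sinθ₂), where θ₁, θ₂ are the angles from the perpendicular to each end.
The perpendicular foot is at one end, so the two end-offsets along the wire are 0 and L = 0.171 m.
sinθ₁ = 0/√(0²+0.0276²) = 0.0000; sinθ₂ = 0.171/√(0.171²+0.0276²) = 0.9872.
B = (4π×10⁻⁷ × 8.80) / (4π × 0.0276) × (0.0000 + 0.9872) = 3.15×10⁻⁵ T.

B ≈ 31.5 μT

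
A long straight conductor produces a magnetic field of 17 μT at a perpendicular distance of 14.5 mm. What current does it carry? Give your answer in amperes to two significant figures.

For a long straight wire B = μ₀I/(2πd), so I = 2πdB/μ₀.
I = 2π × 0.0145 × 1.70×10⁻⁵ / (4π×10⁻⁷) = 1.23 A.

I ≈ 1.2 A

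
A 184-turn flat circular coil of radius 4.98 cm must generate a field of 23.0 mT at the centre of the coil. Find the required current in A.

For an N-turn coil, B = Nμ₀I/(2R) with R = 0.0498 m, so I = 2RB/(Nμ₀) = 2 × 0.0498 × 2.30×10⁻² / (184 × 4π×10⁻⁷) = 9.91 A.

I ≈ 9.91 A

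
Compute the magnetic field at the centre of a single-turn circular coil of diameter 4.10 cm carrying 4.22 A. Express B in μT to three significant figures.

B ≈ 129 μT

At the centre of a circular loop the Biot–Savart law gives B = μ₀I/(2R) (so R = 0.0205 m).
B = (4π×10⁻⁷ × 4.22) / (2 × 0.0205) = 1.29×10⁻⁴ T.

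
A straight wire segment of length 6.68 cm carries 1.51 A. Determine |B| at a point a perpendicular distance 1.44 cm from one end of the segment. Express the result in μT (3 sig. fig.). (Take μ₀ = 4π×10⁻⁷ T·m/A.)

B ≈ 10.3 μT

For a finite straight segment, B = (μ₀I/4πd)(sinθ₁ + sinθ₂), where θ₁, θ₂ are the angles from the perpendicular to each end.
The perpendicular foot is at one end, so the two end-offsets along the wire are 0 and L = 0.0668 m.
sinθ₁ = 0/√(0²+0.0144²) = 0.0000; sinθ₂ = 0.0668/√(0.0668²+0.0144²) = 0.9775.
B = (4π×10⁻⁷ × 1.51) / (4π × 0.0144) × (0.0000 + 0.9775) = 1.03×10⁻⁵ T.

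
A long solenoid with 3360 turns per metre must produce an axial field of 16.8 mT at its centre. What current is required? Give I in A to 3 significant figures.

I ≈ 3.98 A

Inside a long solenoid B = μ₀nI with n = 3360 m⁻¹, so I = B/(μ₀n).
I = 1.68×10⁻² / (4π×10⁻⁷ × 3360) = 3.98 A.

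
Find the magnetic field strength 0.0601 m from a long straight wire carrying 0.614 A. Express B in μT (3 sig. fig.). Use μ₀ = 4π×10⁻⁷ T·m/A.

For an infinitely long straight wire, B = μ₀I/(2πd).
B = (4π×10⁻⁷ × 0.614) / (2π × 0.0601) = 2.04×10⁻⁶ T.

B ≈ 2.04 μT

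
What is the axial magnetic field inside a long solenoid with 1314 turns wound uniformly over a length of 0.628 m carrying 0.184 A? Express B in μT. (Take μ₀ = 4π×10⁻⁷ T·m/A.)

B ≈ 484 μT

Inside a long solenoid, B = μ₀nI with n = 2092 turns/m.
B = 4π×10⁻⁷ × 2092 × 0.184 = 4.84×10⁻⁴ T.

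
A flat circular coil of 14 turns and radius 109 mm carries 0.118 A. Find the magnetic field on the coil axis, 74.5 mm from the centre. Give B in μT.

For an N-turn flat coil, B = Nμ₀IR²/[2(R²+z²)^(3/2)] with R = 0.109 m, z = 0.0745 m.
B = 14 × 3.83×10⁻⁷ T = 5.36×10⁻⁶ T.

B ≈ 5.36 μT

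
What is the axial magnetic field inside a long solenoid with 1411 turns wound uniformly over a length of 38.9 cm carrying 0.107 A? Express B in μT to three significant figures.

Inside a long solenoid, B = μ₀nI with n = 3627 turns/m.
B = 4π×10⁻⁷ × 3627 × 0.107 = 4.88×10⁻⁴ T.

B ≈ 488 μT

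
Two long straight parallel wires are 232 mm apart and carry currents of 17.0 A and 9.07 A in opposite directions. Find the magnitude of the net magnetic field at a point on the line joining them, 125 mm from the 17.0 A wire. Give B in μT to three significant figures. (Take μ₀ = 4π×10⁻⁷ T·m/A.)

B ≈ 44.2 μT

Each long wire gives B = μ₀I/(2πd). Distances are d₁ = 0.125 m and d₂ = 0.107 m.
B₁ = 2.72×10⁻⁵ T, B₂ = 1.70×10⁻⁵ T.
Between antiparallel currents both contributions point the same way, so they add. B = B₁ + B₂ = 2.72×10⁻⁵ + 1.70×10⁻⁵ = 4.42×10⁻⁵ T.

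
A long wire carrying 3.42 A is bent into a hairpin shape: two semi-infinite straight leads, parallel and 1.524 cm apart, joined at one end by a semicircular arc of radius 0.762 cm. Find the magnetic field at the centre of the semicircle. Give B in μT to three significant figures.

The semicircular arc contributes B_arc = μ₀I·π/(4πR) = μ₀I/(4R) = 1.41×10⁻⁴ T.
Each semi-infinite lead is at perpendicular distance R = 0.00762 m from the centre, with the perpendicular foot at its near end, so it contributes μ₀I/(4πR); both point the same way, together 8.98×10⁻⁵ T.
Arc and leads all point the same direction: B = 1.41×10⁻⁴ + 8.98×10⁻⁵ = 2.31×10⁻⁴ T.

B ≈ 231 μT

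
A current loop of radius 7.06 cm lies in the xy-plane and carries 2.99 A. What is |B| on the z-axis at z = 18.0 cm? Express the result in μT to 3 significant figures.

B ≈ 1.30 μT

On the axis of a circular loop, B = μ₀IR² / [2(R²+z²)^(3/2)].
R² + z² = (0.0706)² + (0.18)² = 0.03738 m², and (R²+z²)^(3/2) = 7.23×10⁻³ m³.
B = (4π×10⁻⁷ × 2.99 × 0.004984) / (2 × 7.23×10⁻³) = 1.30×10⁻⁶ T.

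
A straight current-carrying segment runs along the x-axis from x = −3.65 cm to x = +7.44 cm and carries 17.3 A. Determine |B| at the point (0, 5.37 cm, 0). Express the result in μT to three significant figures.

B ≈ 44.2 μT

For a finite straight segment, B = (μ₀I/4πd)(sinθ₁ + sinθ₂), where θ₁, θ₂ are the angles from the perpendicular to each end.
The perpendicular distance is d = 0.0537 m; the end-offsets along the wire are a = 0.0365 m and b = 0.0744 m.
sinθ₁ = 0.0365/√(0.0365²+0.0537²) = 0.5621; sinθ₂ = 0.0744/√(0.0744²+0.0537²) = 0.8109.
B = (4π×10⁻⁷ × 17.3) / (4π × 0.0537) × (0.5621 + 0.8109) = 4.42×10⁻⁵ T.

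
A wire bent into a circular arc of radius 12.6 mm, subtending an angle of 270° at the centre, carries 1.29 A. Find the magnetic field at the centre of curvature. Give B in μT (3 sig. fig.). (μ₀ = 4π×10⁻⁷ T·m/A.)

B ≈ 48.2 μT

The Biot–Savart field of a circular arc at its centre is B = μ₀Iφ/(4πR), with φ = 4.712 rad.
B = (4π×10⁻⁷ × 1.29 × 4.712) / (4π × 0.0126) = 4.82×10⁻⁵ T.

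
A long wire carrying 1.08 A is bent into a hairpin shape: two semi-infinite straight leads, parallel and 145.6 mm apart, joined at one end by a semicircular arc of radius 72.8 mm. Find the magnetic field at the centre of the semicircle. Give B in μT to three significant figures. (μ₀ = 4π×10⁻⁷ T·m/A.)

B ≈ 7.63 μT

The semicircular arc contributes B_arc = μ₀I·π/(4πR) = μ₀I/(4R) = 4.66×10⁻⁶ T.
Each semi-infinite lead is at perpendicular distance R = 0.0728 m from the centre, with the perpendicular foot at its near end, so it contributes μ₀I/(4πR); both point the same way, together 2.97×10⁻⁶ T.
Arc and leads all point the same direction: B = 4.66×10⁻⁶ + 2.97×10⁻⁶ = 7.63×10⁻⁶ T.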